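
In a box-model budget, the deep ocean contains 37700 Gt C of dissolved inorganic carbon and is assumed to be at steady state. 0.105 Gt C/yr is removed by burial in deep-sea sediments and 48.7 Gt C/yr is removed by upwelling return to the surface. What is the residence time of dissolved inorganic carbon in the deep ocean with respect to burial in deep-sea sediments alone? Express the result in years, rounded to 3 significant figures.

Residence time with respect to a single sink: τ = M / F_sink.
τ = 37700 / 0.105 = 359000 yr.

359000 yr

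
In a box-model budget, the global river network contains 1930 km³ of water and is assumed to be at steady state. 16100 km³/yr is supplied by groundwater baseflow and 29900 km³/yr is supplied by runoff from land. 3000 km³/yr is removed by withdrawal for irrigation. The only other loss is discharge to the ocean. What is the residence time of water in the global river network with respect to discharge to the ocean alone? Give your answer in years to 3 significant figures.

0.0449 yr

At steady state ΣF_in = ΣF_out.
ΣF_in = 16100 + 29900 = 46000 km³/yr.
Discharge to the ocean flux = ΣF_in − (3000) = 46000 − 3000 = 43000 km³/yr.
τ = M / F = 1930 / 43000 = 0.04488 yr.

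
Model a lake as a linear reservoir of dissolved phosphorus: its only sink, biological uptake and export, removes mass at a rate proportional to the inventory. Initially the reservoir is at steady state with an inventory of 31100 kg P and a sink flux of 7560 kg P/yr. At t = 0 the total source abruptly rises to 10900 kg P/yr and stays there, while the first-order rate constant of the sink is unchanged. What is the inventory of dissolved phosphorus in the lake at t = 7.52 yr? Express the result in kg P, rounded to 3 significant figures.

42600 kg P

Residence time τ = M₀/F₀ = 4.114 yr. The eventual steady state is M_∞ = M₀·(F₁/F₀) = 31100 × 10900/7560 = 44840 kg P.
The anomaly ΔM(t) = M(t) − M_∞ decays as ΔM₀·e^(−t/τ) with ΔM₀ = 31100 − 44840 = −13740 kg P.
At t = 7.52 yr, e^(−t/τ) = e^(−1.828) = 0.1607, so ΔM = −2208 kg P and M = 44840 − 2208 = 42631 kg P.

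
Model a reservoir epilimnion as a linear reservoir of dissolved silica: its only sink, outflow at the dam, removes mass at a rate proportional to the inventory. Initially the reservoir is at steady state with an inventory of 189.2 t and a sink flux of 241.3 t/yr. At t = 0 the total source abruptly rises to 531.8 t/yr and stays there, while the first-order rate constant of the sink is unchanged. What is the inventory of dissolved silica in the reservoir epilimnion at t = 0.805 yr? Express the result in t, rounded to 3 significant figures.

335 t

The sink rate constant is k = F₀/M₀ = 241.3/189.2 = 1.275 yr⁻¹.
Solving dM/dt = F₁ − kM with M(0) = M₀ gives M(t) = F₁/k + (M₀ − F₁/k)·e^(−kt).
F₁/k = 531.8/1.275 = 416.98 t; kt = 1.275 × 0.805 = 1.027, e^(−kt) = 0.3582.
M(0.805) = 416.98 + (189.2 − 416.98) × 0.3582 = 416.98 − 81.59 = 335.39 t.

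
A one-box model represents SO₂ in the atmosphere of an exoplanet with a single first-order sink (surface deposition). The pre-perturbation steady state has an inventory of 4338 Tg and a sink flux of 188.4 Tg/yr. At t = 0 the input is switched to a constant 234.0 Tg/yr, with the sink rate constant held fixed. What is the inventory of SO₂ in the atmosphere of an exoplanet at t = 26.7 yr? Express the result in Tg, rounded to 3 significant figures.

5060 Tg

Residence time τ = M₀/F₀ = 23.03 yr. The eventual steady state is M_∞ = M₀·(F₁/F₀) = 4338 × 234.0/188.4 = 5388.0 Tg.
The anomaly ΔM(t) = M(t) − M_∞ decays as ΔM₀·e^(−t/τ) with ΔM₀ = 4338 − 5388.0 = −1050 Tg.
At t = 26.7 yr, e^(−t/τ) = e^(−1.160) = 0.3136, so ΔM = −329.3 Tg and M = 5388.0 − 329.3 = 5058.7 Tg.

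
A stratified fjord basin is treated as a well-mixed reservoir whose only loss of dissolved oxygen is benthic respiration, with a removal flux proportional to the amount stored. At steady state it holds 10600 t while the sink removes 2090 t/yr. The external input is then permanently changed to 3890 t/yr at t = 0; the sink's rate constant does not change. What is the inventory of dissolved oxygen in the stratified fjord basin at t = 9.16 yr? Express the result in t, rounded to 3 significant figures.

18200 t

Residence time τ = M₀/F₀ = 5.072 yr. The eventual steady state is M_∞ = M₀·(F₁/F₀) = 10600 × 3890/2090 = 19729 t.
The anomaly ΔM(t) = M(t) − M_∞ decays as ΔM₀·e^(−t/τ) with ΔM₀ = 10600 − 19729 = −9129 t.
At t = 9.16 yr, e^(−t/τ) = e^(−1.806) = 0.1643, so ΔM = −1500 t and M = 19729 − 1500 = 18229 t.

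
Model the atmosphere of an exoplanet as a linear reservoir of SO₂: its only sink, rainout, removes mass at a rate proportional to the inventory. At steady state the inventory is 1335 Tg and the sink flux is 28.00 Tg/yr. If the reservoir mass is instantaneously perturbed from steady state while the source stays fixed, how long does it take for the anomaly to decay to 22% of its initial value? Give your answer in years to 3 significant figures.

For a linear reservoir the anomaly decays as exp(−t/τ) with τ = M/F = 1335/28.00 = 47.68 yr.
exp(−t/τ) = 0.22 ⇒ t = −τ ln(0.22) = 47.68 × 1.514 = 72.19 yr.

72.2 yr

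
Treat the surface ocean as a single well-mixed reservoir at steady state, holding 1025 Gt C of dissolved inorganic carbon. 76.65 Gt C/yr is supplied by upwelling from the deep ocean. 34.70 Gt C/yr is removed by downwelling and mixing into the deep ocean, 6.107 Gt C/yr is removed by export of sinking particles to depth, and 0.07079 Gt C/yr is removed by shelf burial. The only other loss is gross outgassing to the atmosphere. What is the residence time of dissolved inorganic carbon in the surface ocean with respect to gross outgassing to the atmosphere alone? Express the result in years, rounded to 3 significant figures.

28.7 yr

At steady state ΣF_in = ΣF_out.
ΣF_in = 76.650 Gt C/yr.
Gross outgassing to the atmosphere flux = ΣF_in − (34.70 + 6.107 + 0.07079) = 76.650 − 40.88 = 35.77 Gt C/yr.
τ = M / F = 1025 / 35.77 = 28.65 yr.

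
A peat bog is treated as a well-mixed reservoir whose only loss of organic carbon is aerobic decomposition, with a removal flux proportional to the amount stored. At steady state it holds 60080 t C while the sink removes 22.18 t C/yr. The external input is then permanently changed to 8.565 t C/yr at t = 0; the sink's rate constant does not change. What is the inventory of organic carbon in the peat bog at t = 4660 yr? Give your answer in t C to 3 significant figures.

The sink rate constant is k = F₀/M₀ = 22.18/60080 = 0.0003692 yr⁻¹.
Solving dM/dt = F₁ − kM with M(0) = M₀ gives M(t) = F₁/k + (M₀ − F₁/k)·e^(−kt).
F₁/k = 8.565/0.0003692 = 23200 t C; kt = 0.0003692 × 4660 = 1.720, e^(−kt) = 0.1790.
M(4660) = 23200 + (60080 − 23200) × 0.1790 = 23200 + 6602 = 29802 t C.

29800 t C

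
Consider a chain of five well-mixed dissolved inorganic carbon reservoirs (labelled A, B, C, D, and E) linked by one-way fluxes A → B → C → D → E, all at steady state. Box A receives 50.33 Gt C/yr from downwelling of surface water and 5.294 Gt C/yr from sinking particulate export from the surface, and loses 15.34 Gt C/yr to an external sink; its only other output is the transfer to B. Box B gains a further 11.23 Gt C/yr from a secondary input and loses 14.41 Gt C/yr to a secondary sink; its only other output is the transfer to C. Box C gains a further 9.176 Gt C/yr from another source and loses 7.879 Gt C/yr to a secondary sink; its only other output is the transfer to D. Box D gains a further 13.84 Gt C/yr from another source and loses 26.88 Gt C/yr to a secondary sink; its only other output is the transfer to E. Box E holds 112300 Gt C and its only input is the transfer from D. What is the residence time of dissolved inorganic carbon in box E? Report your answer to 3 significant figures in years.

4430 yr

Box A: F(A→B) = (50.33 + 5.294) − 15.34 = 40.284 Gt C/yr.
Box B: F(B→C) = (40.284 + 11.23) − 14.41 = 37.104 Gt C/yr.
Box C: F(C→D) = (37.104 + 9.176) − 7.879 = 38.401 Gt C/yr.
Box D: F(D→E) = (38.401 + 13.84) − 26.88 = 25.361 Gt C/yr.
Box E throughput = its input = 25.361 Gt C/yr; τ = 112300 / 25.361 = 4428 yr.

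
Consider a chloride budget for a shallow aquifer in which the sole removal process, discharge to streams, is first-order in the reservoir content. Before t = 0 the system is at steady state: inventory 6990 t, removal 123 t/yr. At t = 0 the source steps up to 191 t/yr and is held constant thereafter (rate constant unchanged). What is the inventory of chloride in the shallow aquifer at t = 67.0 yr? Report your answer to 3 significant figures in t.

9670 t

τ = M₀/F₀ = 6990/123 = 56.83 yr; rate constant k = 1/τ.
New steady state M_∞ = F₁/k = F₁·τ = 191 × 56.83 = 10854 t.
M(t) = M_∞ + (M₀ − M_∞)·e^(−t/τ); t/τ = 67.0/56.83 = 1.179, so e^(−t/τ) = 0.3076.
M(t) = 10854 − 3864 × 0.3076 = 9665.7 t.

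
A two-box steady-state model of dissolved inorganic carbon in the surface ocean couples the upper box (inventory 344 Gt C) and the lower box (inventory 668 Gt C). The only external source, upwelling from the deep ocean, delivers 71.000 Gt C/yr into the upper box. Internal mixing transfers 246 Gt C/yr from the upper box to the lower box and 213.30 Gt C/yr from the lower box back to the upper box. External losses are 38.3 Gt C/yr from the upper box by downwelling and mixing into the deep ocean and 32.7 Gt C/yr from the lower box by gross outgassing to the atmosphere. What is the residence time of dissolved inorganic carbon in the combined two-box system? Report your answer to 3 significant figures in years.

For the system as a whole, the A↔B exchange is internal and contributes nothing to the throughput; only the external sinks remove mass.
M_total = 344 + 668 = 1012.0 Gt C.
ΣF_external_out = 38.3 + 32.7 = 71.000 Gt C/yr.
τ = M_total / ΣF_ext = 1012.0 / 71.000 = 14.25 yr.

14.3 yr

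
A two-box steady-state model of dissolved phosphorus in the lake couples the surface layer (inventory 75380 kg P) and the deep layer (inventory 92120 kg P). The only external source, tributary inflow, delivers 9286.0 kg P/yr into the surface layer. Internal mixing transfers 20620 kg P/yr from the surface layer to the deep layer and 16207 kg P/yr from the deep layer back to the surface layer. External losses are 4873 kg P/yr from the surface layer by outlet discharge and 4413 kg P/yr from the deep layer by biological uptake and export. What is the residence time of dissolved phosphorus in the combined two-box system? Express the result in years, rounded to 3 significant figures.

Treat the two boxes together as one reservoir: the mixing fluxes between them are internal recycling, so τ = ΣM / Σ(external losses).
M_total = 75380 + 92120 = 167500 kg P.
ΣF_external_out = 4873 + 4413 = 9286.0 kg P/yr.
τ = M_total / ΣF_ext = 167500 / 9286.0 = 18.04 yr.

18.0 yr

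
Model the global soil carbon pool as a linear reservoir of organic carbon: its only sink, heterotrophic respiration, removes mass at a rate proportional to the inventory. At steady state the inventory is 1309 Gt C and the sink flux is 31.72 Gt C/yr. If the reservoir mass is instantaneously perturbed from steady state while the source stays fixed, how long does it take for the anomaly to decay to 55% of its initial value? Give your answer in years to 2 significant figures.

For a linear reservoir the anomaly decays as exp(−t/τ) with τ = M/F = 1309/31.72 = 41.27 yr.
exp(−t/τ) = 0.55 ⇒ t = −τ ln(0.55) = 41.27 × 0.5978 = 24.67 yr.

25 yr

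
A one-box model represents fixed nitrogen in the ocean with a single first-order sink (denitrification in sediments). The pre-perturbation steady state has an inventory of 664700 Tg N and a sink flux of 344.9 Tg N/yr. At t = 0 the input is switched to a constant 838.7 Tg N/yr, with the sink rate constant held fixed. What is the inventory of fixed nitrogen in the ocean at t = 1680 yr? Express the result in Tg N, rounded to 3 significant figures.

Residence time τ = M₀/F₀ = 1927 yr. The eventual steady state is M_∞ = M₀·(F₁/F₀) = 664700 × 838.7/344.9 = 1.6164×10^6 Tg N.
The anomaly ΔM(t) = M(t) − M_∞ decays as ΔM₀·e^(−t/τ) with ΔM₀ = 664700 − 1.6164×10^6 = −951700 Tg N.
At t = 1680 yr, e^(−t/τ) = e^(−0.8717) = 0.4182, so ΔM = −398000 Tg N and M = 1.6164×10^6 − 398000 = 1.2183×10^6 Tg N.

1.22×10^6 Tg N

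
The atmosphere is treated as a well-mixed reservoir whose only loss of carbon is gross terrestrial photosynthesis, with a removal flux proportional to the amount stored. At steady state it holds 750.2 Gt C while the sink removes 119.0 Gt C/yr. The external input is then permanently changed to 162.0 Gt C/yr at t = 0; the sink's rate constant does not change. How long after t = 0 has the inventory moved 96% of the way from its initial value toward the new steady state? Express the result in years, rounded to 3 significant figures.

τ = M₀/F₀ = 750.2/119.0 = 6.304 yr.
The remaining gap fraction is e^(−t/τ); 96% covered ⇒ e^(−t/τ) = 0.0400.
t = −τ ln(0.0400) = 6.304 × 3.219 = 20.29 yr.

20.3 yr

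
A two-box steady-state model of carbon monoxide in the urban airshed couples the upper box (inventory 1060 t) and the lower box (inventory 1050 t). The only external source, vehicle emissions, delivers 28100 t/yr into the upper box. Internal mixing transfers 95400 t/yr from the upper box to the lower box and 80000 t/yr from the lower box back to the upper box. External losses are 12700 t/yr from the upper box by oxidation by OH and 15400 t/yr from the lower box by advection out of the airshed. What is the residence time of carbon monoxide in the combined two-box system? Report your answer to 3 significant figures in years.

Treat the two boxes together as one reservoir: the mixing fluxes between them are internal recycling, so τ = ΣM / Σ(external losses).
M_total = 1060 + 1050 = 2110.0 t.
ΣF_external_out = 12700 + 15400 = 28100 t/yr.
τ = M_total / ΣF_ext = 2110.0 / 28100 = 0.07509 yr.

0.0751 yr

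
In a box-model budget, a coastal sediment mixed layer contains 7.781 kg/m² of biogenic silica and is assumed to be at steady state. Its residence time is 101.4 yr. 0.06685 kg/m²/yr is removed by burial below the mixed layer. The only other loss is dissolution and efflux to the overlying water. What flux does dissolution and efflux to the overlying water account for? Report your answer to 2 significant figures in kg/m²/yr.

0.0099 kg/m²/yr

Total removal F = M/τ = 7.781 / 101.4 = 0.07674 kg/m²/yr.
Dissolution and efflux to the overlying water = F − (0.06685) = 0.07674 − 0.06685 = 0.009886 kg/m²/yr.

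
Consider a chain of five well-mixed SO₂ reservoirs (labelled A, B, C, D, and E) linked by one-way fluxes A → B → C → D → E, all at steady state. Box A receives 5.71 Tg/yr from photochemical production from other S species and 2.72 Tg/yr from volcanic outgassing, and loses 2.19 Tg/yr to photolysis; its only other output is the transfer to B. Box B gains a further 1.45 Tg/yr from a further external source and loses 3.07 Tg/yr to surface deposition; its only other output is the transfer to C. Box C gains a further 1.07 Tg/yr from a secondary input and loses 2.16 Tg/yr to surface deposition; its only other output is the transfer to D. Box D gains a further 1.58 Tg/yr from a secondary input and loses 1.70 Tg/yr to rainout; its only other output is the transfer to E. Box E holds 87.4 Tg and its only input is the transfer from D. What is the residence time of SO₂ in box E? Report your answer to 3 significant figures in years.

25.6 yr

Box A: F(A→B) = (5.71 + 2.72) − 2.19 = 6.2400 Tg/yr.
Box B: F(B→C) = (6.2400 + 1.45) − 3.07 = 4.6200 Tg/yr.
Box C: F(C→D) = (4.6200 + 1.07) − 2.16 = 3.5300 Tg/yr.
Box D: F(D→E) = (3.5300 + 1.58) − 1.70 = 3.4100 Tg/yr.
Box E throughput = its input = 3.4100 Tg/yr; τ = 87.4 / 3.4100 = 25.63 yr.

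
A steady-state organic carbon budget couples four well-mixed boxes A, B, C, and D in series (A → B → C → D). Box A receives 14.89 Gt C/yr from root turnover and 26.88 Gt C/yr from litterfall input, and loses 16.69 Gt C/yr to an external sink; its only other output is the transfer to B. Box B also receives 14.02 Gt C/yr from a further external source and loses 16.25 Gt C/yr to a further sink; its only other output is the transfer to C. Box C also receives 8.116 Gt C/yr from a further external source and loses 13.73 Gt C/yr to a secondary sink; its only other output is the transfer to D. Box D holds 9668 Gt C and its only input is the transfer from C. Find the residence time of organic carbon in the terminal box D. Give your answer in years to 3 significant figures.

Box A: F(A→B) = (14.89 + 26.88) − 16.69 = 25.080 Gt C/yr.
Box B: F(B→C) = (25.080 + 14.02) − 16.25 = 22.850 Gt C/yr.
Box C: F(C→D) = (22.850 + 8.116) − 13.73 = 17.236 Gt C/yr.
Box D throughput = its input = 17.236 Gt C/yr; τ = 9668 / 17.236 = 560.9 yr.

561 yr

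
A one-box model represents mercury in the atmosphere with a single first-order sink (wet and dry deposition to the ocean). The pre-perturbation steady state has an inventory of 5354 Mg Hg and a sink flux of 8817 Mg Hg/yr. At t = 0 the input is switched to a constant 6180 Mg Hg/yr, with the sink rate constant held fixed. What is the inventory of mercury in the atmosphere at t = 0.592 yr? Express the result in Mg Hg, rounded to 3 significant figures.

Residence time τ = M₀/F₀ = 0.6072 yr. The eventual steady state is M_∞ = M₀·(F₁/F₀) = 5354 × 6180/8817 = 3752.7 Mg Hg.
The anomaly ΔM(t) = M(t) − M_∞ decays as ΔM₀·e^(−t/τ) with ΔM₀ = 5354 − 3752.7 = 1601 Mg Hg.
At t = 0.592 yr, e^(−t/τ) = e^(−0.9749) = 0.3772, so ΔM = 604.0 Mg Hg and M = 3752.7 + 604.0 = 4356.8 Mg Hg.

4360 Mg Hg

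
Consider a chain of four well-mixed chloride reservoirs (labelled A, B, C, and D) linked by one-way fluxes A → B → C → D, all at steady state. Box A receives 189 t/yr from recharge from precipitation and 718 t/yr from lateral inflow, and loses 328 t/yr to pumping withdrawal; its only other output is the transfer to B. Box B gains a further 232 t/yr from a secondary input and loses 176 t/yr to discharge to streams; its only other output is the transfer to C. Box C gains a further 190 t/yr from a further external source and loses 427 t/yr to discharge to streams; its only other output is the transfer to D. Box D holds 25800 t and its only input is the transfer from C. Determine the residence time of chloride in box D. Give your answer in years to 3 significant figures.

Box A: F(A→B) = (189 + 718) − 328 = 579.00 t/yr.
Box B: F(B→C) = (579.00 + 232) − 176 = 635.00 t/yr.
Box C: F(C→D) = (635.00 + 190) − 427 = 398.00 t/yr.
Box D throughput = its input = 398.00 t/yr; τ = 25800 / 398.00 = 64.82 yr.

64.8 yr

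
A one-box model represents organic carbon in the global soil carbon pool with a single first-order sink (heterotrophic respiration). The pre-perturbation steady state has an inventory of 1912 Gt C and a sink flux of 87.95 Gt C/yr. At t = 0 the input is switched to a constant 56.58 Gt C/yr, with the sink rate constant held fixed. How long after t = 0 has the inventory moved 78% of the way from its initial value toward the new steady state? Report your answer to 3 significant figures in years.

32.9 yr

τ = M₀/F₀ = 1912/87.95 = 21.74 yr.
The remaining gap fraction is e^(−t/τ); 78% covered ⇒ e^(−t/τ) = 0.220.
t = −τ ln(0.220) = 21.74 × 1.514 = 32.92 yr.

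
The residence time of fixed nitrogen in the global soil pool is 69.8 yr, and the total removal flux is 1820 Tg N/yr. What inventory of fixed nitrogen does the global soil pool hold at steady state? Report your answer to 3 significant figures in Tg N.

τ = M/F ⇒ M = τ × F = 69.8 × 1820 = 127000 Tg N.

127000 Tg N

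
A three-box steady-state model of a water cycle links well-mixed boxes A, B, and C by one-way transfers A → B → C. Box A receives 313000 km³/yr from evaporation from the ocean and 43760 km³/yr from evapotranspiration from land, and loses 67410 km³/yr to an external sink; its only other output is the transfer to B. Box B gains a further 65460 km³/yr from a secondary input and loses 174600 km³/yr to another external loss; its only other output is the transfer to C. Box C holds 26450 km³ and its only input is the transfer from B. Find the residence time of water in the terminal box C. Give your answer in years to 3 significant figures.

0.147 yr

Box A: F(A→B) = (313000 + 43760) − 67410 = 289350 km³/yr.
Box B: F(B→C) = (289350 + 65460) − 174600 = 180210 km³/yr.
Box C throughput = its input = 180210 km³/yr; τ = 26450 / 180210 = 0.1468 yr.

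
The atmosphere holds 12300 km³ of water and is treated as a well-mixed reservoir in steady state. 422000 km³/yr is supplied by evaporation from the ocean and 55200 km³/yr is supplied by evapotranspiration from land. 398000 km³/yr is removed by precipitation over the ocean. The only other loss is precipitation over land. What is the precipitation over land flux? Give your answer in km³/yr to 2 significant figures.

At steady state ΣF_in = ΣF_out.
ΣF_in = 422000 + 55200 = 477200 km³/yr.
Precipitation over land flux = ΣF_in − (398000) = 477200 − 398000 = 79200 km³/yr.

79000 km³/yr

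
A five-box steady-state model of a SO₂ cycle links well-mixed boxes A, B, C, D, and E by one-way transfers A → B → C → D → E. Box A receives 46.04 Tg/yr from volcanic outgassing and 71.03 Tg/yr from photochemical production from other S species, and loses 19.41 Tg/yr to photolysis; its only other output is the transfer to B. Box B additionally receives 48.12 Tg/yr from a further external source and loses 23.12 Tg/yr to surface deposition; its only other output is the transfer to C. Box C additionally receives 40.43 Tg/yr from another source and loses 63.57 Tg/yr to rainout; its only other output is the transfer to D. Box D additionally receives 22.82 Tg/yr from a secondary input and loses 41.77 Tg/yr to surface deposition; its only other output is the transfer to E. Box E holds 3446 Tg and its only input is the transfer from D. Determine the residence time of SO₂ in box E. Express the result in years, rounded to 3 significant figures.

Box A: F(A→B) = (46.04 + 71.03) − 19.41 = 97.660 Tg/yr.
Box B: F(B→C) = (97.660 + 48.12) − 23.12 = 122.66 Tg/yr.
Box C: F(C→D) = (122.66 + 40.43) − 63.57 = 99.520 Tg/yr.
Box D: F(D→E) = (99.520 + 22.82) − 41.77 = 80.570 Tg/yr.
Box E throughput = its input = 80.570 Tg/yr; τ = 3446 / 80.570 = 42.77 yr.

42.8 yr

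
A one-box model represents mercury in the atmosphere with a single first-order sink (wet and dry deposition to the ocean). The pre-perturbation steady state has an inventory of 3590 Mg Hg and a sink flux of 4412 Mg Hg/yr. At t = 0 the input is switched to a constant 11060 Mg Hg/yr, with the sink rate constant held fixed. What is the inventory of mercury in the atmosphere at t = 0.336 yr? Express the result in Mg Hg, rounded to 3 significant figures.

Residence time τ = M₀/F₀ = 0.8137 yr. The eventual steady state is M_∞ = M₀·(F₁/F₀) = 3590 × 11060/4412 = 8999.4 Mg Hg.
The anomaly ΔM(t) = M(t) − M_∞ decays as ΔM₀·e^(−t/τ) with ΔM₀ = 3590 − 8999.4 = −5409 Mg Hg.
At t = 0.336 yr, e^(−t/τ) = e^(−0.4129) = 0.6617, so ΔM = −3579 Mg Hg and M = 8999.4 − 3579 = 5420.0 Mg Hg.

5420 Mg Hg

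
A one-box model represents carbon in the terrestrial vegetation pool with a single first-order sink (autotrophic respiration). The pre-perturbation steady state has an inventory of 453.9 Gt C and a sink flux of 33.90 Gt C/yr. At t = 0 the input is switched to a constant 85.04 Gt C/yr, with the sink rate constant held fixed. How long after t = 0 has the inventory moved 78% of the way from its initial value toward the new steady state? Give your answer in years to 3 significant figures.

20.3 yr

τ = M₀/F₀ = 453.9/33.90 = 13.39 yr.
The remaining gap fraction is e^(−t/τ); 78% covered ⇒ e^(−t/τ) = 0.220.
t = −τ ln(0.220) = 13.39 × 1.514 = 20.27 yr.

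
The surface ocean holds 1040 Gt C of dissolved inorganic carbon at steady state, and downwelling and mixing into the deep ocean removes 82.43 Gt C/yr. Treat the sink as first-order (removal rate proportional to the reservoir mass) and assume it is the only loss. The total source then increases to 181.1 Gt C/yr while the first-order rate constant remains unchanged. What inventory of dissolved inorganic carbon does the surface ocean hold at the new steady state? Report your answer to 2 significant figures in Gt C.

Rate constant k = F/M = 82.43 / 1040 = 0.07926 yr⁻¹.
At the new steady state, source = k·M_new ⇒ M_new = 181.1 / 0.07926 = 2285 Gt C.
(Equivalently M_new = M × F_new/F_old = 1040 × 181.1/82.43.)

2300 Gt C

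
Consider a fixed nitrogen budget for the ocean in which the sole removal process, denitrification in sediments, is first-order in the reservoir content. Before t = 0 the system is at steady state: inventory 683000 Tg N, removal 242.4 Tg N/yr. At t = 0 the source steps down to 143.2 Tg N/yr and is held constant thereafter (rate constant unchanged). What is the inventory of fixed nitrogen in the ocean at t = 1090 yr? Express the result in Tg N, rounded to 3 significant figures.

593000 Tg N

Residence time τ = M₀/F₀ = 2818 yr. The eventual steady state is M_∞ = M₀·(F₁/F₀) = 683000 × 143.2/242.4 = 403490 Tg N.
The anomaly ΔM(t) = M(t) − M_∞ decays as ΔM₀·e^(−t/τ) with ΔM₀ = 683000 − 403490 = 279500 Tg N.
At t = 1090 yr, e^(−t/τ) = e^(−0.3868) = 0.6792, so ΔM = 189800 Tg N and M = 403490 + 189800 = 593330 Tg N.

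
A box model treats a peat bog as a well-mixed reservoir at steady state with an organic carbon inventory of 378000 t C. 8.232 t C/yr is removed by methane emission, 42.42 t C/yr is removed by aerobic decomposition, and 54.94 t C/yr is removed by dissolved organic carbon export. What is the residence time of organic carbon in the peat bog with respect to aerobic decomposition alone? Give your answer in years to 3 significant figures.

8910 yr

Residence time with respect to a single sink: τ = M / F_sink.
τ = 378000 / 42.42 = 8911 yr.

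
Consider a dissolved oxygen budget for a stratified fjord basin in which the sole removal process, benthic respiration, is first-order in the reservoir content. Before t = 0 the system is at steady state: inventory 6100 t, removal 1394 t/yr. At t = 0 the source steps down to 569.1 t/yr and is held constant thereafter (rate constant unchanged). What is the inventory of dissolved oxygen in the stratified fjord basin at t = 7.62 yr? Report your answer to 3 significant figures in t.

The sink rate constant is k = F₀/M₀ = 1394/6100 = 0.2285 yr⁻¹.
Solving dM/dt = F₁ − kM with M(0) = M₀ gives M(t) = F₁/k + (M₀ − F₁/k)·e^(−kt).
F₁/k = 569.1/0.2285 = 2490.3 t; kt = 0.2285 × 7.62 = 1.741, e^(−kt) = 0.1753.
M(7.62) = 2490.3 + (6100 − 2490.3) × 0.1753 = 2490.3 + 632.7 = 3123.0 t.

3120 t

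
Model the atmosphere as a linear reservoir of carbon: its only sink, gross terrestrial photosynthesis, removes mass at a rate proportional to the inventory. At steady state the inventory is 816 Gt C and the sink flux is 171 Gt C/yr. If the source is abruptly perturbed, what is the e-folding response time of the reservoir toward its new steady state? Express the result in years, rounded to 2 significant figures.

For a linear reservoir the response time equals the residence time τ = M/F.
τ = 816 / 171 = 4.772 yr.

4.8 yr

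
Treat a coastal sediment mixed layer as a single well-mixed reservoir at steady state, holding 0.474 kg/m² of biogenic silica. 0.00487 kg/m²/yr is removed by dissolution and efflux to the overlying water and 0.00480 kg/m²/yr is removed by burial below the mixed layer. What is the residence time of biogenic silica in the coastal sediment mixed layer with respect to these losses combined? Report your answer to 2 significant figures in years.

49 yr

Total removal = 0.004870 + 0.004800 = 0.0096700 kg/m²/yr.
τ = M / ΣF_out = 0.474 / 0.0096700 = 49.02 yr.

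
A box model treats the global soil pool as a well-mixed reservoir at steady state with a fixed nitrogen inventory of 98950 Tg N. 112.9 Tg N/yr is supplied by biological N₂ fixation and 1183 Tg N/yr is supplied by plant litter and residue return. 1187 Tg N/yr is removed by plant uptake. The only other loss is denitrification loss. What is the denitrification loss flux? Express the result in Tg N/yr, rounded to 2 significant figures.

At steady state ΣF_in = ΣF_out.
ΣF_in = 112.9 + 1183 = 1295.9 Tg N/yr.
Denitrification loss flux = ΣF_in − (1187) = 1295.9 − 1187 = 108.9 Tg N/yr.

110 Tg N/yr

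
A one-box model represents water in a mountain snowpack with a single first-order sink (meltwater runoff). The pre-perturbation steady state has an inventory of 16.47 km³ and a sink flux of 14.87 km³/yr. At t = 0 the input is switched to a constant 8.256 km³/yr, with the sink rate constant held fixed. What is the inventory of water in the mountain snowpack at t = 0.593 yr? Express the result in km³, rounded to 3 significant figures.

Residence time τ = M₀/F₀ = 1.108 yr. The eventual steady state is M_∞ = M₀·(F₁/F₀) = 16.47 × 8.256/14.87 = 9.1443 km³.
The anomaly ΔM(t) = M(t) − M_∞ decays as ΔM₀·e^(−t/τ) with ΔM₀ = 16.47 − 9.1443 = 7.326 km³.
At t = 0.593 yr, e^(−t/τ) = e^(−0.5354) = 0.5854, so ΔM = 4.289 km³ and M = 9.1443 + 4.289 = 13.433 km³.

13.4 km³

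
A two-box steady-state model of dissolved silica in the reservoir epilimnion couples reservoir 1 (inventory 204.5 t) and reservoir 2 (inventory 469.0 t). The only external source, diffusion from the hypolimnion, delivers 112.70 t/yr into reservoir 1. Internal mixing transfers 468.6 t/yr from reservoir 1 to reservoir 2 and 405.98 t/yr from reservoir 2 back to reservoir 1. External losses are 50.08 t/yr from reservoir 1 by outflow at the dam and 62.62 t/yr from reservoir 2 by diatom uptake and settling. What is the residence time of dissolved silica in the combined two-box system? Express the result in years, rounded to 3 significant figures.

Treat the two boxes together as one reservoir: the mixing fluxes between them are internal recycling, so τ = ΣM / Σ(external losses).
M_total = 204.5 + 469.0 = 673.50 t.
ΣF_external_out = 50.08 + 62.62 = 112.70 t/yr.
τ = M_total / ΣF_ext = 673.50 / 112.70 = 5.976 yr.

5.98 yr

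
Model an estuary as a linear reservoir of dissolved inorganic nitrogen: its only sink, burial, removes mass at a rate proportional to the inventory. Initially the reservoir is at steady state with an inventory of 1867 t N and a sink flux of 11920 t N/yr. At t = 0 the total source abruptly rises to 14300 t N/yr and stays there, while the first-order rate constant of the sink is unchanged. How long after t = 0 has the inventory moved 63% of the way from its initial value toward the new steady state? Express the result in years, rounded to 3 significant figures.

τ = M₀/F₀ = 1867/11920 = 0.1566 yr.
The remaining gap fraction is e^(−t/τ); 63% covered ⇒ e^(−t/τ) = 0.370.
t = −τ ln(0.370) = 0.1566 × 0.9943 = 0.1557 yr.

0.156 yr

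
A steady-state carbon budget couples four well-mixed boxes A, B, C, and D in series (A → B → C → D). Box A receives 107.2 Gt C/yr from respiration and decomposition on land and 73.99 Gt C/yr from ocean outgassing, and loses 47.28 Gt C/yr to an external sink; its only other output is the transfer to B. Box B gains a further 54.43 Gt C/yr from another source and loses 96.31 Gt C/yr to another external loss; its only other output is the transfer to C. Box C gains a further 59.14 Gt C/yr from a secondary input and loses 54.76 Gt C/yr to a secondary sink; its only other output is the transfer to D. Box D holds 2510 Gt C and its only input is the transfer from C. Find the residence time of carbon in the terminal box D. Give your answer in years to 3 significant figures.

26.0 yr

Box A: F(A→B) = (107.2 + 73.99) − 47.28 = 133.91 Gt C/yr.
Box B: F(B→C) = (133.91 + 54.43) − 96.31 = 92.030 Gt C/yr.
Box C: F(C→D) = (92.030 + 59.14) − 54.76 = 96.410 Gt C/yr.
Box D throughput = its input = 96.410 Gt C/yr; τ = 2510 / 96.410 = 26.03 yr.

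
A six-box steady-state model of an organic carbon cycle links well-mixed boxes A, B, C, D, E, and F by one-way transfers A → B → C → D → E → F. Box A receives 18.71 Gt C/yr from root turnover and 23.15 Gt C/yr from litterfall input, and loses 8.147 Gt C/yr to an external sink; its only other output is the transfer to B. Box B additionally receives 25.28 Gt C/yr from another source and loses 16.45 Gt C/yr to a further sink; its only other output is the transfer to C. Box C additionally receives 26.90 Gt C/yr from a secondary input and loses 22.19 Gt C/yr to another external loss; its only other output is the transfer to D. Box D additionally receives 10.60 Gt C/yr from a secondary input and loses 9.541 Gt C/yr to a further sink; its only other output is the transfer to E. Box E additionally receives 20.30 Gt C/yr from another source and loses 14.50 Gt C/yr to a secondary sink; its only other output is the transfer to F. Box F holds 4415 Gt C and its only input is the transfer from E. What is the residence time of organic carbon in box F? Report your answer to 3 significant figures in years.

Box A: F(A→B) = (18.71 + 23.15) − 8.147 = 33.713 Gt C/yr.
Box B: F(B→C) = (33.713 + 25.28) − 16.45 = 42.543 Gt C/yr.
Box C: F(C→D) = (42.543 + 26.90) − 22.19 = 47.253 Gt C/yr.
Box D: F(D→E) = (47.253 + 10.60) − 9.541 = 48.312 Gt C/yr.
Box E: F(E→F) = (48.312 + 20.30) − 14.50 = 54.112 Gt C/yr.
Box F throughput = its input = 54.112 Gt C/yr; τ = 4415 / 54.112 = 81.59 yr.

81.6 yr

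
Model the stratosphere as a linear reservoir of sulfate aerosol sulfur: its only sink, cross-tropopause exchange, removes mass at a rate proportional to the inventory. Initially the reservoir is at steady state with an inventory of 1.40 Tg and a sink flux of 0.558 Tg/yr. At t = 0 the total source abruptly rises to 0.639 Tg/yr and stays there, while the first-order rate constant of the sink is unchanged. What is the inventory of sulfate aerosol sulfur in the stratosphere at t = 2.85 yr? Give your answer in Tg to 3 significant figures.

Residence time τ = M₀/F₀ = 2.509 yr. The eventual steady state is M_∞ = M₀·(F₁/F₀) = 1.40 × 0.639/0.558 = 1.6032 Tg.
The anomaly ΔM(t) = M(t) − M_∞ decays as ΔM₀·e^(−t/τ) with ΔM₀ = 1.40 − 1.6032 = −0.2032 Tg.
At t = 2.85 yr, e^(−t/τ) = e^(−1.136) = 0.3211, so ΔM = −0.06526 Tg and M = 1.6032 − 0.06526 = 1.5380 Tg.

1.54 Tg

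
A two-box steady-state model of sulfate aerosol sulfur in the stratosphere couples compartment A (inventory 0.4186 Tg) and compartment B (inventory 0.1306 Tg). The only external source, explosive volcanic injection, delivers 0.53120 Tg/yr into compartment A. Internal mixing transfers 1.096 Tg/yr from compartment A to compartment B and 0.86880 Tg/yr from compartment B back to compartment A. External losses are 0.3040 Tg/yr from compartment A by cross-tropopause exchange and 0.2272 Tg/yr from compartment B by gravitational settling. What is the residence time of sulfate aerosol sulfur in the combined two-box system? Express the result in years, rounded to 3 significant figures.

For the system as a whole, the A↔B exchange is internal and contributes nothing to the throughput; only the external sinks remove mass.
M_total = 0.4186 + 0.1306 = 0.54920 Tg.
ΣF_external_out = 0.3040 + 0.2272 = 0.53120 Tg/yr.
τ = M_total / ΣF_ext = 0.54920 / 0.53120 = 1.034 yr.

1.03 yr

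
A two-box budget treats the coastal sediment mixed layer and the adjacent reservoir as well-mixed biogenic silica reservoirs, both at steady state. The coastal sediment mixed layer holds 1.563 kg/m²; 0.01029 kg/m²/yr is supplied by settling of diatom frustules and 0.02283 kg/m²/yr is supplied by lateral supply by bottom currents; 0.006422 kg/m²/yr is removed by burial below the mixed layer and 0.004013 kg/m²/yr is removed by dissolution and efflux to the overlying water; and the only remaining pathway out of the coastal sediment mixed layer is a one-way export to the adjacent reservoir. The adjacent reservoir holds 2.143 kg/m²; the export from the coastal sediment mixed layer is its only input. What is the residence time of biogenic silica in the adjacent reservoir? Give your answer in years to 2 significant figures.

Balance the coastal sediment mixed layer: ΣF_in = 0.01029 + 0.02283 = 0.033120 kg/m²/yr.
Export to the adjacent reservoir = ΣF_in − (0.006422 + 0.004013) = 0.022685 kg/m²/yr.
At steady state the output of the adjacent reservoir equals its input, 0.022685 kg/m²/yr.
τ = M / F = 2.143 / 0.022685 = 94.47 yr.

94 yr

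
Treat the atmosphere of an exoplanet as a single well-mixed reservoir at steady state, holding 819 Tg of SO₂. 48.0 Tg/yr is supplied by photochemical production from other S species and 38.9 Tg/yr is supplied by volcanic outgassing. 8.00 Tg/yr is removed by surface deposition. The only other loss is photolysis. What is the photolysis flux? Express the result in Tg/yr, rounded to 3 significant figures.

78.9 Tg/yr

At steady state ΣF_in = ΣF_out.
ΣF_in = 48.0 + 38.9 = 86.900 Tg/yr.
Photolysis flux = ΣF_in − (8.00) = 86.900 − 8.000 = 78.90 Tg/yr.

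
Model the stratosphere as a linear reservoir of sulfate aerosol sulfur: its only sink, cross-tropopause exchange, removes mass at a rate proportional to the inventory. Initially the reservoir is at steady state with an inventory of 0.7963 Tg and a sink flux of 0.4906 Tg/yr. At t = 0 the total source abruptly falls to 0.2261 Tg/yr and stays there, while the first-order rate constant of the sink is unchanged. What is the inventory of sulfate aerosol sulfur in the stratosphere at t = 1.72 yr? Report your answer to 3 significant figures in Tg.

The sink rate constant is k = F₀/M₀ = 0.4906/0.7963 = 0.6161 yr⁻¹.
Solving dM/dt = F₁ − kM with M(0) = M₀ gives M(t) = F₁/k + (M₀ − F₁/k)·e^(−kt).
F₁/k = 0.2261/0.6161 = 0.36699 Tg; kt = 0.6161 × 1.72 = 1.060, e^(−kt) = 0.3466.
M(1.72) = 0.36699 + (0.7963 − 0.36699) × 0.3466 = 0.36699 + 0.1488 = 0.51577 Tg.

0.516 Tg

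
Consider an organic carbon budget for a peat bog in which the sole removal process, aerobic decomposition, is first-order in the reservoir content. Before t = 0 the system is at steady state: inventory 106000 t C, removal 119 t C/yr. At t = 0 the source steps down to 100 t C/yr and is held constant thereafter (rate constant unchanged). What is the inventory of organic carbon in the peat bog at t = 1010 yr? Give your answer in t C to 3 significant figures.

Residence time τ = M₀/F₀ = 890.8 yr. The eventual steady state is M_∞ = M₀·(F₁/F₀) = 106000 × 100/119 = 89076 t C.
The anomaly ΔM(t) = M(t) − M_∞ decays as ΔM₀·e^(−t/τ) with ΔM₀ = 106000 − 89076 = 16920 t C.
At t = 1010 yr, e^(−t/τ) = e^(−1.134) = 0.3218, so ΔM = 5446 t C and M = 89076 + 5446 = 94522 t C.

94500 t C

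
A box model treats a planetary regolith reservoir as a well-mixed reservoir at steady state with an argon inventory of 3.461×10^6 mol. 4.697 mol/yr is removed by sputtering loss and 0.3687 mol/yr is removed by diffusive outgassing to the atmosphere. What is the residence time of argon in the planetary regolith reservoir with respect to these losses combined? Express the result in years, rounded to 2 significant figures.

Total removal = 4.697 + 0.3687 = 5.0657 mol/yr.
τ = M / ΣF_out = 3.461×10^6 / 5.0657 = 683200 yr.

680000 yr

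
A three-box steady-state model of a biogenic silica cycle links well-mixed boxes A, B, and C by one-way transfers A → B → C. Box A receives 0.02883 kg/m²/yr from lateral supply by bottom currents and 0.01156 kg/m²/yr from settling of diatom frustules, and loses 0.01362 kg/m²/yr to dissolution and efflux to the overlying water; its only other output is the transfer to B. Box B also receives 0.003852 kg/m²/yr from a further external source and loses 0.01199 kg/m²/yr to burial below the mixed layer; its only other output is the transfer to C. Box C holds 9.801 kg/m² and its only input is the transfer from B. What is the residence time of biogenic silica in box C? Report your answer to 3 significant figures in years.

526 yr

Box A: F(A→B) = (0.02883 + 0.01156) − 0.01362 = 0.026770 kg/m²/yr.
Box B: F(B→C) = (0.026770 + 0.003852) − 0.01199 = 0.018632 kg/m²/yr.
Box C throughput = its input = 0.018632 kg/m²/yr; τ = 9.801 / 0.018632 = 526.0 yr.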